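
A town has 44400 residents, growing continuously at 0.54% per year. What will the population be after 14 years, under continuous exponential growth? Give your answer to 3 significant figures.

≈ 47,900 residents

P(14) = 44400 · e^(0.0054·14) = 44400 · e^(0.0756)
= 44400 · 1.07853 ≈ 47886.78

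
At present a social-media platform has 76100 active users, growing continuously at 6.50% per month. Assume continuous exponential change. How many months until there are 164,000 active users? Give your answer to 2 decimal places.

t ≈ 11.81 months

164000 = 76100 · e^(0.065·t)
t = ln(164000/76100) / 0.065 = ln(2.15506) / 0.065 = 0.76782 / 0.065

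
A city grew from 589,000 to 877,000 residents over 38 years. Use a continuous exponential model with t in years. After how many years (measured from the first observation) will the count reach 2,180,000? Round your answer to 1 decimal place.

r = ln(877000/589000) / 38 ≈ 0.010476 per year
t = ln(2180000/589000) / r = 1.30865 / 0.010476 ≈ 124.921

t ≈ 124.9 years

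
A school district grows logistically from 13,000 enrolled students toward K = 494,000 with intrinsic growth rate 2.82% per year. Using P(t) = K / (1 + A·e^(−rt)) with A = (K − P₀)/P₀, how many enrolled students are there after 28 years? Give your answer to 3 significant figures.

≈ 27,800 enrolled students

A = (494000 − 13000)/13000 = 37
P(28) = 494000 / (1 + 37·e^(−0.0282·28)) = 494000 / (1 + 37·0.454026)
= 494000 / 17.79898 ≈ 27754.41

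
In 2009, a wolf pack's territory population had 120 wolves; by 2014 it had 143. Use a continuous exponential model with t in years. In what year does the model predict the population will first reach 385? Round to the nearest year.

r = ln(143/120) / 5 = 0.17535/5 ≈ 0.035071 per year
t = ln(385/120) / r = 1.16575/0.035071 ≈ 33.24 years after 2009

year 2042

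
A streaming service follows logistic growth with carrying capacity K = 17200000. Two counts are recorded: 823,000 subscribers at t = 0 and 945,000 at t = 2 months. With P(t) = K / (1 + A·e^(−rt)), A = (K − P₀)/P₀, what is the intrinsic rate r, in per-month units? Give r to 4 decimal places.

A = (17200000 − 823000)/823000 = 19.89915
945000 = 17200000/(1 + 19.89915·e^(−r·2)) → e^(−2r) = (18.20106 − 1)/19.89915 = 0.864412
r = −ln(0.864412)/2 = 0.14571/2

r ≈ 0.0729 per month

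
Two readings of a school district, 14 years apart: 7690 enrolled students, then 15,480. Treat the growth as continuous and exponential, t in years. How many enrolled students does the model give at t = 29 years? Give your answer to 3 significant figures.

r = ln(15480/7690) / 14 ≈ 0.049973 per year
P(29) = 7690 · e^(0.049973·29) = 7690 · 4.25983 ≈ 32758.1

≈ 32,800 enrolled students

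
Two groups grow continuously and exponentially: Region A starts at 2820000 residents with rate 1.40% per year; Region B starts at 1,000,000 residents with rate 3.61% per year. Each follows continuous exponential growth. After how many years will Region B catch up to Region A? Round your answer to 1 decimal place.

t ≈ 46.9 years

2820000·e^(0.014t) = 1000000·e^(0.0361t)
2820000/1000000 = e^((0.0361 − 0.014)t) → ln(2.82) = 0.0221·t
t = 1.03674 / 0.0221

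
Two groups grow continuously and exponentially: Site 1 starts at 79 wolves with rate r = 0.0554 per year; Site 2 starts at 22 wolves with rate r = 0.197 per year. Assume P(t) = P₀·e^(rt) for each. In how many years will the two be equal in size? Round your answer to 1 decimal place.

t ≈ 9.0 years

79·e^(0.0554t) = 22·e^(0.197t)
79/22 = e^((0.197 − 0.0554)t) → ln(3.59091) = 0.1416·t
t = 1.27841 / 0.1416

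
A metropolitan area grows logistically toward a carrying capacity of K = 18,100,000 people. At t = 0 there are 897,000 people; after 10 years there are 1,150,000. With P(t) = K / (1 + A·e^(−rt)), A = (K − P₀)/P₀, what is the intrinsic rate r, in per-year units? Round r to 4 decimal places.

r ≈ 0.0263 per year

A = (18100000 − 897000)/897000 = 19.17837
1150000 = 18100000/(1 + 19.17837·e^(−r·10)) → e^(−10r) = (15.73913 − 1)/19.17837 = 0.768529
r = −ln(0.768529)/10 = 0.26328/10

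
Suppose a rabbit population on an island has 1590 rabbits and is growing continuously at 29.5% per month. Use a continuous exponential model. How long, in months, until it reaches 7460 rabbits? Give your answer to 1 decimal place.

t ≈ 5.2 months

7460 = 1590 · e^(0.295·t)
t = ln(7460/1590) / 0.295 = ln(4.69182) / 0.295 = 1.54582 / 0.295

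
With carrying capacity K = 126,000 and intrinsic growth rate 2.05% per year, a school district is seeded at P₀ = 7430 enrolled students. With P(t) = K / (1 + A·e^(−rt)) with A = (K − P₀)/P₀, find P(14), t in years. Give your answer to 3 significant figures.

A = (126000 − 7430)/7430 = 15.95828
P(14) = 126000 / (1 + 15.95828·e^(−0.0205·14)) = 126000 / (1 + 15.95828·0.750512)
= 126000 / 12.97687 ≈ 9709.58

≈ 9,710 enrolled students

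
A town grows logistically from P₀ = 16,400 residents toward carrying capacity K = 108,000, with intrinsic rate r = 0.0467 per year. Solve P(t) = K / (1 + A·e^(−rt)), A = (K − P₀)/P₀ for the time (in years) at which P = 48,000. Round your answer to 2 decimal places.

A = (108000 − 16400)/16400 = 5.58537
48000 = 108000/(1 + 5.58537·e^(−0.0467t)) → 1 + 5.58537·e^(−0.0467t) = 2.25
e^(−0.0467t) = 0.223799 → t = ln(4.46829)/0.0467 = 1.49701/0.0467

t ≈ 32.06 years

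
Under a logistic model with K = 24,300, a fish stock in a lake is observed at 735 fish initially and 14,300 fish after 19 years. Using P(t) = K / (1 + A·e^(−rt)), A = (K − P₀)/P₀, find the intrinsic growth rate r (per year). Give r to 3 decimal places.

r ≈ 0.201 per year

A = (24300 − 735)/735 = 32.06122
14300 = 24300/(1 + 32.06122·e^(−r·19)) → e^(−19r) = (1.6993 − 1)/32.06122 = 0.021811
r = −ln(0.021811)/19 = 3.82532/19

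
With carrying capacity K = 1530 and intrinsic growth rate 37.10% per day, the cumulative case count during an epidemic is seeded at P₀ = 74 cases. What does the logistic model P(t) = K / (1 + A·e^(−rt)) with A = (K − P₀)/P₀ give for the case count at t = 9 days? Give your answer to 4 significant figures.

≈ 901.1 cases

A = (1530 − 74)/74 = 19.67568
P(9) = 1530 / (1 + 19.67568·e^(−0.371·9)) = 1530 / (1 + 19.67568·0.035472)
= 1530 / 1.69794 ≈ 901.09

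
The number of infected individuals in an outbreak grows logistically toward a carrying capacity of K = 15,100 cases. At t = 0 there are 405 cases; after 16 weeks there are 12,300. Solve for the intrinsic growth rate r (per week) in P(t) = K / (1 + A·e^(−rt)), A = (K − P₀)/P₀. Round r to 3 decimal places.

A = (15100 − 405)/405 = 36.28395
12300 = 15100/(1 + 36.28395·e^(−r·16)) → e^(−16r) = (1.22764 − 1)/36.28395 = 0.006274
r = −ln(0.006274)/16 = 5.07136/16

r ≈ 0.317 per week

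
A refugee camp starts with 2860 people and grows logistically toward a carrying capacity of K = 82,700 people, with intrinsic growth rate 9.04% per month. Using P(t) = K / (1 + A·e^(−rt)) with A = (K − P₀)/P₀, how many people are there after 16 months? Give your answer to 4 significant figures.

A = (82700 − 2860)/2860 = 27.91608
P(16) = 82700 / (1 + 27.91608·e^(−0.0904·16)) = 82700 / (1 + 27.91608·0.235416)
= 82700 / 7.5719 ≈ 10921.96

≈ 10,920 people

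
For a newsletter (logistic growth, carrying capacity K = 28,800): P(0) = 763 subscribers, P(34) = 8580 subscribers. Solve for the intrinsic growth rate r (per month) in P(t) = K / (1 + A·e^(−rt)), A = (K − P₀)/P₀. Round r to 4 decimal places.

r ≈ 0.0808 per month

A = (28800 − 763)/763 = 36.74574
8580 = 28800/(1 + 36.74574·e^(−r·34)) → e^(−34r) = (3.35664 − 1)/36.74574 = 0.064134
r = −ln(0.064134)/34 = 2.74678/34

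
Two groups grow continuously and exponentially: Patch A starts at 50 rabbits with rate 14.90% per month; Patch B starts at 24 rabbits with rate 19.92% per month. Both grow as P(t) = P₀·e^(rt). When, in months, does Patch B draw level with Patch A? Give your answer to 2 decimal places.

t ≈ 14.62 months

50·e^(0.149t) = 24·e^(0.1992t)
50/24 = e^((0.1992 − 0.149)t) → ln(2.08333) = 0.0502·t
t = 0.73397 / 0.0502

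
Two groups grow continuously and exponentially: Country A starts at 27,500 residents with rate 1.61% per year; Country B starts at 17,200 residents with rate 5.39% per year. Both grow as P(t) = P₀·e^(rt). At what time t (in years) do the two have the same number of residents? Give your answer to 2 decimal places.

t ≈ 12.41 years

27500·e^(0.0161t) = 17200·e^(0.0539t)
27500/17200 = e^((0.0539 − 0.0161)t) → ln(1.59884) = 0.0378·t
t = 0.46928 / 0.0378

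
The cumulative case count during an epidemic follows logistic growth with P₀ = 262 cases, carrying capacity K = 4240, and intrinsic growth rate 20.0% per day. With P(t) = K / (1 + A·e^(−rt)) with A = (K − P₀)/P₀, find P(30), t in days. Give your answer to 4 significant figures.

≈ 4,086 cases

A = (4240 − 262)/262 = 15.18321
P(30) = 4240 / (1 + 15.18321·e^(−0.2·30)) = 4240 / (1 + 15.18321·0.002479)
= 4240 / 1.03764 ≈ 4086.21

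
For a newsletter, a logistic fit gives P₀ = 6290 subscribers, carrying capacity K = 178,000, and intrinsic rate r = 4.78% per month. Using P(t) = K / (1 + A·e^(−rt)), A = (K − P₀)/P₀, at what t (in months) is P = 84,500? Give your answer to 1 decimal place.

A = (178000 − 6290)/6290 = 27.29889
84500 = 178000/(1 + 27.29889·e^(−0.0478t)) → 1 + 27.29889·e^(−0.0478t) = 2.10651
e^(−0.0478t) = 0.040533 → t = ln(24.67119)/0.0478 = 3.20564/0.0478

t ≈ 67.1 months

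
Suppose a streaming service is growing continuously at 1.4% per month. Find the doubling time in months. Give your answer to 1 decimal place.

doubling time ≈ 49.5 months

doubling time = ln(2) / |r| = 0.69315 / 0.014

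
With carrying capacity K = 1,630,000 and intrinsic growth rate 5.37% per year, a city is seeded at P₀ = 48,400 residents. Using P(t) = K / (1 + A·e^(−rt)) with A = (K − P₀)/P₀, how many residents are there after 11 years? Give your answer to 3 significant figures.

A = (1630000 − 48400)/48400 = 32.67769
P(11) = 1630000 / (1 + 32.67769·e^(−0.0537·11)) = 1630000 / (1 + 32.67769·0.553939)
= 1630000 / 19.10146 ≈ 85333.8

≈ 85,300 residents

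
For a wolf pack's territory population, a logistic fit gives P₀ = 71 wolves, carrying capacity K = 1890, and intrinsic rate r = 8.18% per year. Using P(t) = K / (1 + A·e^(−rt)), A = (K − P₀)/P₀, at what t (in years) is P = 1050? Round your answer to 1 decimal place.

t ≈ 42.4 years

A = (1890 − 71)/71 = 25.61972
1050 = 1890/(1 + 25.61972·e^(−0.0818t)) → 1 + 25.61972·e^(−0.0818t) = 1.8
e^(−0.0818t) = 0.031226 → t = ln(32.02465)/0.0818 = 3.46651/0.0818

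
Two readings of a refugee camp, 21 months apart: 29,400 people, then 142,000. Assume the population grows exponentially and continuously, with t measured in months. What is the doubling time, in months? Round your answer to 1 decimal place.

doubling time ≈ 9.2 months

r = ln(142000/29400) / 21 = ln(4.82993) / 21 ≈ 0.074992 per month
doubling time = ln 2 / |r| = 0.69315 / 0.074992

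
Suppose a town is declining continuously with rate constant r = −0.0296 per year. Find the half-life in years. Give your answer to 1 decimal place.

half-life ≈ 23.4 years

half-life = ln(2) / |r| = 0.69315 / 0.0296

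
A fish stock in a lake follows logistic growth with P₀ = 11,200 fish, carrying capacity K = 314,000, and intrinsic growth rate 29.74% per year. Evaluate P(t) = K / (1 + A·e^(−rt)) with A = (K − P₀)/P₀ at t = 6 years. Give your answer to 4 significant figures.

A = (314000 − 11200)/11200 = 27.03571
P(6) = 314000 / (1 + 27.03571·e^(−0.2974·6)) = 314000 / (1 + 27.03571·0.167898)
= 314000 / 5.53924 ≈ 56686.52

≈ 56,690 fish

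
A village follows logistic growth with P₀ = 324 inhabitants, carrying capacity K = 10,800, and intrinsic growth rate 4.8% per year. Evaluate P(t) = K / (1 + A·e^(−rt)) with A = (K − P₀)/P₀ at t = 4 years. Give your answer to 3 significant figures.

≈ 390 inhabitants

A = (10800 − 324)/324 = 32.33333
P(4) = 10800 / (1 + 32.33333·e^(−0.048·4)) = 10800 / (1 + 32.33333·0.825307)
= 10800 / 27.68492 ≈ 390.1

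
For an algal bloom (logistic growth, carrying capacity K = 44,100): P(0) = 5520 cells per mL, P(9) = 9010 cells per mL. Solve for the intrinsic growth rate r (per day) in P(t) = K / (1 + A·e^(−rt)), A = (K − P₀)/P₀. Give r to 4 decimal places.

r ≈ 0.0650 per day

A = (44100 − 5520)/5520 = 6.98913
9010 = 44100/(1 + 6.98913·e^(−r·9)) → e^(−9r) = (4.89456 − 1)/6.98913 = 0.557231
r = −ln(0.557231)/9 = 0.58478/9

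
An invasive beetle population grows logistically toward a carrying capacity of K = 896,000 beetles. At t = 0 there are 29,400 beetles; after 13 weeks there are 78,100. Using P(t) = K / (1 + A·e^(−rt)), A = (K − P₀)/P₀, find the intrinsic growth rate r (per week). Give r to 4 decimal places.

r ≈ 0.0796 per week

A = (896000 − 29400)/29400 = 29.47619
78100 = 896000/(1 + 29.47619·e^(−r·13)) → e^(−13r) = (11.47247 − 1)/29.47619 = 0.355286
r = −ln(0.355286)/13 = 1.03483/13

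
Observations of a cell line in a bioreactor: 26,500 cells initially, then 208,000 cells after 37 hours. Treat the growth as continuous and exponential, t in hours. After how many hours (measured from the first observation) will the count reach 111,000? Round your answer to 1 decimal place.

t ≈ 25.7 hours

r = ln(208000/26500) / 37 ≈ 0.055686 per hour
t = ln(111000/26500) / r = 1.43239 / 0.055686 ≈ 25.722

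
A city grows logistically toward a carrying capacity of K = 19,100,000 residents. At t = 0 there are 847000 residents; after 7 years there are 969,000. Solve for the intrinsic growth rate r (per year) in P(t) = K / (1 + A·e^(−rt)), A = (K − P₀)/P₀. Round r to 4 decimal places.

r ≈ 0.0202 per year

A = (19100000 − 847000)/847000 = 21.55018
969000 = 19100000/(1 + 21.55018·e^(−r·7)) → e^(−7r) = (19.71104 − 1)/21.55018 = 0.868255
r = −ln(0.868255)/7 = 0.14127/7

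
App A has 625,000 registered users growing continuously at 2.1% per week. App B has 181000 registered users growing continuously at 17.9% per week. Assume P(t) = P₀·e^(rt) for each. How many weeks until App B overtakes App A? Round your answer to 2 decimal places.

t ≈ 7.84 weeks

625000·e^(0.021t) = 181000·e^(0.179t)
625000/181000 = e^((0.179 − 0.021)t) → ln(3.45304) = 0.158·t
t = 1.23925 / 0.158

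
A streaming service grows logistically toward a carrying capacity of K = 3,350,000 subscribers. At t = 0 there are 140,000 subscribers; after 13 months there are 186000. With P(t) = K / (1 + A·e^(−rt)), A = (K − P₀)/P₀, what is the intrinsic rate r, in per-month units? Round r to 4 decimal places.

r ≈ 0.0230 per month

A = (3350000 − 140000)/140000 = 22.92857
186000 = 3350000/(1 + 22.92857·e^(−r·13)) → e^(−13r) = (18.01075 − 1)/22.92857 = 0.741902
r = −ln(0.741902)/13 = 0.29854/13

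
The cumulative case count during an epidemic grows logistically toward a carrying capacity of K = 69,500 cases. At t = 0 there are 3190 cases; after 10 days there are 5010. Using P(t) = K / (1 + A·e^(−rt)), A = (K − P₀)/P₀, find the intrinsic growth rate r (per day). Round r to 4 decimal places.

A = (69500 − 3190)/3190 = 20.78683
5010 = 69500/(1 + 20.78683·e^(−r·10)) → e^(−10r) = (13.87226 − 1)/20.78683 = 0.61925
r = −ln(0.61925)/10 = 0.47925/10

r ≈ 0.0479 per day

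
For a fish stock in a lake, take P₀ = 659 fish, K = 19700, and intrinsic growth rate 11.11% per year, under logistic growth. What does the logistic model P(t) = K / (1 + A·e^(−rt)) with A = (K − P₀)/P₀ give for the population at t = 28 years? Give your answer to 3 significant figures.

A = (19700 − 659)/659 = 28.89378
P(28) = 19700 / (1 + 28.89378·e^(−0.1111·28)) = 19700 / (1 + 28.89378·0.044565)
= 19700 / 2.28766 ≈ 8611.42

≈ 8,610 fish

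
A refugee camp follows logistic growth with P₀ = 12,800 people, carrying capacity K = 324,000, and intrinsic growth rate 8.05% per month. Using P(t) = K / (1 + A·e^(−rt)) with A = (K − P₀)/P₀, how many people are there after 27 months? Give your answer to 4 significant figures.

A = (324000 − 12800)/12800 = 24.3125
P(27) = 324000 / (1 + 24.3125·e^(−0.0805·27)) = 324000 / (1 + 24.3125·0.113779)
= 324000 / 3.76624 ≈ 86027.34

≈ 86,030 people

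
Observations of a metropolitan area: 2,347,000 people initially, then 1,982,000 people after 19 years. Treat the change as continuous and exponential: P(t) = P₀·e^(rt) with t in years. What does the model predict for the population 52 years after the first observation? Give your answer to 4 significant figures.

≈ 1,478,000 people

r = ln(1982000/2347000) / 19 ≈ -0.008896 per year
P(52) = 2347000 · e^(-0.008896·52) = 2347000 · 0.62964 ≈ 1477757.07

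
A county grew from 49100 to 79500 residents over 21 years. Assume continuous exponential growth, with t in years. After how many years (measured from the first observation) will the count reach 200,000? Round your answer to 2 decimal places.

t ≈ 61.20 years

r = ln(79500/49100) / 21 ≈ 0.022948 per year
t = ln(200000/49100) / r = 1.40446 / 0.022948 ≈ 61.203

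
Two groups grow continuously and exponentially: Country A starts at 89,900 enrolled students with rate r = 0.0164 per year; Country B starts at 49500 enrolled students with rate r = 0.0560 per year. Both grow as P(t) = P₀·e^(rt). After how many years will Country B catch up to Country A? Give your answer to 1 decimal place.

t ≈ 15.1 years

89900·e^(0.0164t) = 49500·e^(0.056t)
89900/49500 = e^((0.056 − 0.0164)t) → ln(1.81616) = 0.0396·t
t = 0.59673 / 0.0396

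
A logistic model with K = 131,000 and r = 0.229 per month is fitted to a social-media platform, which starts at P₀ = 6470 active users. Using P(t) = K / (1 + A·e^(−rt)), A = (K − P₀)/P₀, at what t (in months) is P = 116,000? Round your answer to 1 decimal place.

t ≈ 21.8 months

A = (131000 − 6470)/6470 = 19.2473
116000 = 131000/(1 + 19.2473·e^(−0.229t)) → 1 + 19.2473·e^(−0.229t) = 1.12931
e^(−0.229t) = 0.006718 → t = ln(148.84575)/0.229 = 5.00291/0.229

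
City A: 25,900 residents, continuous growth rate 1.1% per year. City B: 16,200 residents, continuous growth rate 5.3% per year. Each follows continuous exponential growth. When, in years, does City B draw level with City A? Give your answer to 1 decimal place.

t ≈ 11.2 years

25900·e^(0.011t) = 16200·e^(0.053t)
25900/16200 = e^((0.053 − 0.011)t) → ln(1.59877) = 0.042·t
t = 0.46923 / 0.042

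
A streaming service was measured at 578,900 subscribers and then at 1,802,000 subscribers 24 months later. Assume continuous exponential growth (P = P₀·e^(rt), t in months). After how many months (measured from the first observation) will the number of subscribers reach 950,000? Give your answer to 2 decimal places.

r = ln(1802000/578900) / 24 ≈ 0.047313 per month
t = ln(950000/578900) / r = 0.49533 / 0.047313 ≈ 10.469

t ≈ 10.47 months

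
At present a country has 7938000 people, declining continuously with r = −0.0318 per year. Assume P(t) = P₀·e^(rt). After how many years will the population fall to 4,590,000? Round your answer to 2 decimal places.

t ≈ 17.23 years

4590000 = 7938000 · e^(-0.0318·t)
t = ln(4590000/7938000) / -0.0318 = ln(0.57823) / -0.0318 = -0.54778 / -0.0318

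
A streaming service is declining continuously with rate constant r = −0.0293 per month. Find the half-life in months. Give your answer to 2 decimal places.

half-life = ln(2) / |r| = 0.69315 / 0.0293

half-life ≈ 23.66 months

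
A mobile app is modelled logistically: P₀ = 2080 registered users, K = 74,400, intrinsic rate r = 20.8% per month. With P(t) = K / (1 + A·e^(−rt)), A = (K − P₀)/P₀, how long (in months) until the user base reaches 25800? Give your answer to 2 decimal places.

t ≈ 14.02 months

A = (74400 − 2080)/2080 = 34.76923
25800 = 74400/(1 + 34.76923·e^(−0.208t)) → 1 + 34.76923·e^(−0.208t) = 2.88372
e^(−0.208t) = 0.054178 → t = ln(18.45774)/0.208 = 2.91548/0.208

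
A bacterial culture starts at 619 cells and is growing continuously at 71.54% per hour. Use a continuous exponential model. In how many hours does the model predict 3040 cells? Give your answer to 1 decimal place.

t ≈ 2.2 hours

3040 = 619 · e^(0.7154·t)
t = ln(3040/619) / 0.7154 = ln(4.91115) / 0.7154 = 1.59151 / 0.7154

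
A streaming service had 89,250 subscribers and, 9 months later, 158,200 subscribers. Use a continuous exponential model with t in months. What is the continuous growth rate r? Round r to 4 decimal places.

r ≈ 0.0636 per month

158200 = 89250 · e^(r·9)
e^(9r) = 158200/89250 = 1.77255
r = ln(1.77255) / 9 = 0.57242 / 9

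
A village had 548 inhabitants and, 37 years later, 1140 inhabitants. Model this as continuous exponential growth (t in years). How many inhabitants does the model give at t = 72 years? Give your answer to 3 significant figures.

≈ 2,280 inhabitants

r = ln(1140/548) / 37 ≈ 0.019798 per year
P(72) = 548 · e^(0.019798·72) = 548 · 4.15961 ≈ 2279.47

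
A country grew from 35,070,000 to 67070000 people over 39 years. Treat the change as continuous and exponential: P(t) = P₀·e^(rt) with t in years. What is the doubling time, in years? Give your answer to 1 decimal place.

doubling time ≈ 41.7 years

r = ln(67070000/35070000) / 39 = ln(1.91246) / 39 ≈ 0.016625 per year
doubling time = ln 2 / |r| = 0.69315 / 0.016625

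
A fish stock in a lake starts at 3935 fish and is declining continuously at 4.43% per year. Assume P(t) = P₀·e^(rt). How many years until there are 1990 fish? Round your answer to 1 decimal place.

1990 = 3935 · e^(-0.0443·t)
t = ln(1990/3935) / -0.0443 = ln(0.50572) / -0.0443 = -0.68178 / -0.0443

t ≈ 15.4 years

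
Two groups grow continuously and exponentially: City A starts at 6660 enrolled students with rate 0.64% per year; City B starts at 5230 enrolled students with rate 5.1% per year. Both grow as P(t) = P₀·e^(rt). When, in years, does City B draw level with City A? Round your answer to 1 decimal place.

t ≈ 5.4 years

6660·e^(0.0064t) = 5230·e^(0.051t)
6660/5230 = e^((0.051 − 0.0064)t) → ln(1.27342) = 0.0446·t
t = 0.24171 / 0.0446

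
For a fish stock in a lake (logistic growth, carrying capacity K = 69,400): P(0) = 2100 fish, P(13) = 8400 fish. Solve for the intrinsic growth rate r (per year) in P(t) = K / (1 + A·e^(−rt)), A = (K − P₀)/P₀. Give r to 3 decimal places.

A = (69400 − 2100)/2100 = 32.04762
8400 = 69400/(1 + 32.04762·e^(−r·13)) → e^(−13r) = (8.2619 − 1)/32.04762 = 0.226597
r = −ln(0.226597)/13 = 1.48458/13

r ≈ 0.114 per year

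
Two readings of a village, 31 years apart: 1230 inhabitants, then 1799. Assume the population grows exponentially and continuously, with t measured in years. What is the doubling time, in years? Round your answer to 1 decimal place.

r = ln(1799/1230) / 31 = ln(1.4626) / 31 ≈ 0.012265 per year
doubling time = ln 2 / |r| = 0.69315 / 0.012265

doubling time ≈ 56.5 years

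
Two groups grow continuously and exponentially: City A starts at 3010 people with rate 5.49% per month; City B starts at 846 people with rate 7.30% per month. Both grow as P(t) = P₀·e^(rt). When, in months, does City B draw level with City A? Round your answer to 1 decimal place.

t ≈ 70.1 months

3010·e^(0.0549t) = 846·e^(0.073t)
3010/846 = e^((0.073 − 0.0549)t) → ln(3.55792) = 0.0181·t
t = 1.26918 / 0.0181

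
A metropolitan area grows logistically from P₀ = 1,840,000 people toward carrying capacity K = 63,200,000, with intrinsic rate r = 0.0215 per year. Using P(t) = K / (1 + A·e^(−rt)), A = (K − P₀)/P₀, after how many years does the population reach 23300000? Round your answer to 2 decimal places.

A = (63200000 − 1840000)/1840000 = 33.34783
23300000 = 63200000/(1 + 33.34783·e^(−0.0215t)) → 1 + 33.34783·e^(−0.0215t) = 2.71245
e^(−0.0215t) = 0.051351 → t = ln(19.47379)/0.0215 = 2.96907/0.0215

t ≈ 138.10 years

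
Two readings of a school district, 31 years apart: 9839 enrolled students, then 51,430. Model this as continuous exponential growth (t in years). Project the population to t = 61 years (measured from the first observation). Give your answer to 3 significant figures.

≈ 255,000 enrolled students

r = ln(51430/9839) / 31 ≈ 0.053351 per year
P(61) = 9839 · e^(0.053351·61) = 9839 · 25.90367 ≈ 254866.19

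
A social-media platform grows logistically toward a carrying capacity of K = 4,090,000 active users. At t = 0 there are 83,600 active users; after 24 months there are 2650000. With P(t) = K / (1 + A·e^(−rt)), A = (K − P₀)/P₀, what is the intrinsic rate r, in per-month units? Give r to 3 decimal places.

A = (4090000 − 83600)/83600 = 47.92344
2650000 = 4090000/(1 + 47.92344·e^(−r·24)) → e^(−24r) = (1.5434 − 1)/47.92344 = 0.011339
r = −ln(0.011339)/24 = 4.47952/24

r ≈ 0.187 per month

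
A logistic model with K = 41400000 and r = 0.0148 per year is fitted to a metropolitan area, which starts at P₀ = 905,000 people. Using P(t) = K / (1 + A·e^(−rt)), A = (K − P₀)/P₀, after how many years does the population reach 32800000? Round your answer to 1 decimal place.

t ≈ 347.3 years

A = (41400000 − 905000)/905000 = 44.74586
32800000 = 41400000/(1 + 44.74586·e^(−0.0148t)) → 1 + 44.74586·e^(−0.0148t) = 1.2622
e^(−0.0148t) = 0.00586 → t = ln(170.65861)/0.0148 = 5.13967/0.0148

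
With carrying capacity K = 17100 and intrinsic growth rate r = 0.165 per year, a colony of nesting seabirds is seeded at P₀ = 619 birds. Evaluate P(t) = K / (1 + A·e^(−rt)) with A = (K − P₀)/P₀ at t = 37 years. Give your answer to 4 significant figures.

≈ 16,140 birds

A = (17100 − 619)/619 = 26.6252
P(37) = 17100 / (1 + 26.6252·e^(−0.165·37)) = 17100 / (1 + 26.6252·0.002232)
= 17100 / 1.05942 ≈ 16140.92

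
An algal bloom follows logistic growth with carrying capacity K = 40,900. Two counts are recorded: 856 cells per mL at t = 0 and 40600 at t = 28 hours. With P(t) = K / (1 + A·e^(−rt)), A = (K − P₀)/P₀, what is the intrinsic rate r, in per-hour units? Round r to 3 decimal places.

r ≈ 0.313 per hour

A = (40900 − 856)/856 = 46.78037
40600 = 40900/(1 + 46.78037·e^(−r·28)) → e^(−28r) = (1.00739 − 1)/46.78037 = 0.000158
r = −ln(0.000158)/28 = 8.7532/28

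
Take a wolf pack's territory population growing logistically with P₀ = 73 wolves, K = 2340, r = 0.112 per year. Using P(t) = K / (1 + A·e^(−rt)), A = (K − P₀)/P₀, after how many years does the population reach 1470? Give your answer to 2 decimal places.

t ≈ 35.36 years

A = (2340 − 73)/73 = 31.05479
1470 = 2340/(1 + 31.05479·e^(−0.112t)) → 1 + 31.05479·e^(−0.112t) = 1.59184
e^(−0.112t) = 0.019058 → t = ln(52.47189)/0.112 = 3.96028/0.112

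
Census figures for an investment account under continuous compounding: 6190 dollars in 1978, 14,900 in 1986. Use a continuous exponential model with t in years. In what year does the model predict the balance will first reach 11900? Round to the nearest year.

year 1984

r = ln(14900/6190) / 8 = 0.87843/8 ≈ 0.109803 per year
t = ln(11900/6190) / r = 0.6536/0.109803 ≈ 5.95 years after 1978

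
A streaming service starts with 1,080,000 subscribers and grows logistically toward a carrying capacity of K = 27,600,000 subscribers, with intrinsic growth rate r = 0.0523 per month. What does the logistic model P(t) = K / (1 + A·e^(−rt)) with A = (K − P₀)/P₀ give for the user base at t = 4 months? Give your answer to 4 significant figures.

A = (27600000 − 1080000)/1080000 = 24.55556
P(4) = 27600000 / (1 + 24.55556·e^(−0.0523·4)) = 27600000 / (1 + 24.55556·0.811233)
= 27600000 / 20.92028 ≈ 1319294.24

≈ 1,319,000 subscribers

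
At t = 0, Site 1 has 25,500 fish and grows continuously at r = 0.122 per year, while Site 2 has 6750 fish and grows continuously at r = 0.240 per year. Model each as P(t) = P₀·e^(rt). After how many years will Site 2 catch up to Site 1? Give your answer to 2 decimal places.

25500·e^(0.122t) = 6750·e^(0.24t)
25500/6750 = e^((0.24 − 0.122)t) → ln(3.77778) = 0.118·t
t = 1.32914 / 0.118

t ≈ 11.26 years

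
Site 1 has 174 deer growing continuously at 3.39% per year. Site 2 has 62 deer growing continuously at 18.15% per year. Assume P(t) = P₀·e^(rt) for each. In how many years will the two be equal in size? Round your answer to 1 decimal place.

t ≈ 7.0 years

174·e^(0.0339t) = 62·e^(0.1815t)
174/62 = e^((0.1815 − 0.0339)t) → ln(2.80645) = 0.1476·t
t = 1.03192 / 0.1476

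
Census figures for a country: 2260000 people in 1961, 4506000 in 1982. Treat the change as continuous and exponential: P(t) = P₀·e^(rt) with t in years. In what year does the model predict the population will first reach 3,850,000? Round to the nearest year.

r = ln(4506000/2260000) / 21 = 0.69005/21 ≈ 0.032859 per year
t = ln(3850000/2260000) / r = 0.53271/0.032859 ≈ 16.21 years after 1961

year 1977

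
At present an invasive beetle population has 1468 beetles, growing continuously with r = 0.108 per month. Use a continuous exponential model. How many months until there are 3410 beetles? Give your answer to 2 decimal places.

t ≈ 7.80 months

3410 = 1468 · e^(0.108·t)
t = ln(3410/1468) / 0.108 = ln(2.32289) / 0.108 = 0.84281 / 0.108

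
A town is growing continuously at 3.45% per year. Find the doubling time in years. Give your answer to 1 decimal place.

doubling time = ln(2) / |r| = 0.69315 / 0.0345

doubling time ≈ 20.1 years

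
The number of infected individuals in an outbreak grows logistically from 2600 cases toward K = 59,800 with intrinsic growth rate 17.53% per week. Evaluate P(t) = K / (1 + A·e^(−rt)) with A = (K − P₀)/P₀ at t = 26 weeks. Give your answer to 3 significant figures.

A = (59800 − 2600)/2600 = 22
P(26) = 59800 / (1 + 22·e^(−0.1753·26)) = 59800 / (1 + 22·0.010485)
= 59800 / 1.23067 ≈ 48591.33

≈ 48,600 cases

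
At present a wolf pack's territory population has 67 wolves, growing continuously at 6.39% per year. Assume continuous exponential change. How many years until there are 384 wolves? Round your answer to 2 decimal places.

384 = 67 · e^(0.0639·t)
t = ln(384/67) / 0.0639 = ln(5.73134) / 0.0639 = 1.74595 / 0.0639

t ≈ 27.32 years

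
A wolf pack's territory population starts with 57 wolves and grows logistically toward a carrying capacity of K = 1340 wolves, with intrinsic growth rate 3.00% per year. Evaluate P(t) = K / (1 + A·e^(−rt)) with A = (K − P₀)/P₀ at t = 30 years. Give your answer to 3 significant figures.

A = (1340 − 57)/57 = 22.50877
P(30) = 1340 / (1 + 22.50877·e^(−0.03·30)) = 1340 / (1 + 22.50877·0.40657)
= 1340 / 10.15138 ≈ 132

≈ 132 wolves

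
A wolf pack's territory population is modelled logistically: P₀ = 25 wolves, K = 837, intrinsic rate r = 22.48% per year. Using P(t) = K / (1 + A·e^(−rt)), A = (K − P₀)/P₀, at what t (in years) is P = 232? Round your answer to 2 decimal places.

t ≈ 11.22 years

A = (837 − 25)/25 = 32.48
232 = 837/(1 + 32.48·e^(−0.2248t)) → 1 + 32.48·e^(−0.2248t) = 3.60776
e^(−0.2248t) = 0.080288 → t = ln(12.45514)/0.2248 = 2.52213/0.2248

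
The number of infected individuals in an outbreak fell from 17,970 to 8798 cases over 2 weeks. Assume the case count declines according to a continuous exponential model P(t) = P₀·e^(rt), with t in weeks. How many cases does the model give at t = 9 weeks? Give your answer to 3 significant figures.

≈ 722 cases

r = ln(8798/17970) / 2 ≈ -0.35709 per week
P(9) = 17970 · e^(-0.35709·9) = 17970 · 0.0402 ≈ 722.45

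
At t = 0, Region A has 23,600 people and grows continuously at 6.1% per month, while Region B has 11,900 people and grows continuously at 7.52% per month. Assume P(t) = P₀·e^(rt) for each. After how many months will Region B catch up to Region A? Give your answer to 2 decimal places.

t ≈ 48.22 months

23600·e^(0.061t) = 11900·e^(0.0752t)
23600/11900 = e^((0.0752 − 0.061)t) → ln(1.98319) = 0.0142·t
t = 0.68471 / 0.0142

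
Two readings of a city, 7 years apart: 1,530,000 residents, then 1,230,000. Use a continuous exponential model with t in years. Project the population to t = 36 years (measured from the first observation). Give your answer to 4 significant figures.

≈ 498,000 residents

r = ln(1230000/1530000) / 7 ≈ -0.031179 per year
P(36) = 1530000 · e^(-0.031179·36) = 1530000 · 0.32548 ≈ 497988.06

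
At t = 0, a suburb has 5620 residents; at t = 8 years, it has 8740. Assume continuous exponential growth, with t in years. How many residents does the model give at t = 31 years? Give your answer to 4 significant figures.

≈ 31,110 residents

r = ln(8740/5620) / 8 ≈ 0.055197 per year
P(31) = 5620 · e^(0.055197·31) = 5620 · 5.53514 ≈ 31107.48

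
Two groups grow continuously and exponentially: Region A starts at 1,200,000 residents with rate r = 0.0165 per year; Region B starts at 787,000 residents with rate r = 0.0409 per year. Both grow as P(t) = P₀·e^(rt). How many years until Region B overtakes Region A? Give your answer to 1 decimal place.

t ≈ 17.3 years

1200000·e^(0.0165t) = 787000·e^(0.0409t)
1200000/787000 = e^((0.0409 − 0.0165)t) → ln(1.52478) = 0.0244·t
t = 0.42185 / 0.0244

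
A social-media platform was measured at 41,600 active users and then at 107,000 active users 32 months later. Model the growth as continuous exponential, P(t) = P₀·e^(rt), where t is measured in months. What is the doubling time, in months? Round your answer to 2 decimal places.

doubling time ≈ 23.48 months

r = ln(107000/41600) / 32 = ln(2.57212) / 32 ≈ 0.029523 per month
doubling time = ln 2 / |r| = 0.69315 / 0.029523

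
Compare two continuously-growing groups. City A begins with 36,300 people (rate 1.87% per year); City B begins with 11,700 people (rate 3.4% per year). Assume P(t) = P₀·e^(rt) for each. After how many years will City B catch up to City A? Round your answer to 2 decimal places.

36300·e^(0.0187t) = 11700·e^(0.034t)
36300/11700 = e^((0.034 − 0.0187)t) → ln(3.10256) = 0.0153·t
t = 1.13223 / 0.0153

t ≈ 74.00 years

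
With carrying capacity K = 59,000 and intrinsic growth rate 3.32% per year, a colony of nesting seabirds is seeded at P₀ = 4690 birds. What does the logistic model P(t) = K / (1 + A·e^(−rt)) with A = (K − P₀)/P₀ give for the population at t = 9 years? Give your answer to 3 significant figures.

A = (59000 − 4690)/4690 = 11.57996
P(9) = 59000 / (1 + 11.57996·e^(−0.0332·9)) = 59000 / (1 + 11.57996·0.741708)
= 59000 / 9.58894 ≈ 6152.92

≈ 6,150 birds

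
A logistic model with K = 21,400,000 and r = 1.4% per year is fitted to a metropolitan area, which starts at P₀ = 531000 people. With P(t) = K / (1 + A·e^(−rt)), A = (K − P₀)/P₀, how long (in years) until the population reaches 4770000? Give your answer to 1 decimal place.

A = (21400000 − 531000)/531000 = 39.30132
4770000 = 21400000/(1 + 39.30132·e^(−0.014t)) → 1 + 39.30132·e^(−0.014t) = 4.48637
e^(−0.014t) = 0.088709 → t = ln(11.27284)/0.014 = 2.4224/0.014

t ≈ 173.0 years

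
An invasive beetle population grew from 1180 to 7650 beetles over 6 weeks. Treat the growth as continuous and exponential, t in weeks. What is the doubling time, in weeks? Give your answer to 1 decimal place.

r = ln(7650/1180) / 6 = ln(6.48305) / 6 ≈ 0.311532 per week
doubling time = ln 2 / |r| = 0.69315 / 0.311532

doubling time ≈ 2.2 weeks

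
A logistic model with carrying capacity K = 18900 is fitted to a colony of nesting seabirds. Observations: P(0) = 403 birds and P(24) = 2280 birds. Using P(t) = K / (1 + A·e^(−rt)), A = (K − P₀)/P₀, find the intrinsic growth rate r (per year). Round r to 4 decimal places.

r ≈ 0.0767 per year

A = (18900 − 403)/403 = 45.89826
2280 = 18900/(1 + 45.89826·e^(−r·24)) → e^(−24r) = (8.28947 − 1)/45.89826 = 0.158818
r = −ln(0.158818)/24 = 1.84/24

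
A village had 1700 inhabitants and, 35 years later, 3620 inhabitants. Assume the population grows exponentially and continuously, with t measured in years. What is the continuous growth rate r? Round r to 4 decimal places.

r ≈ 0.0216 per year

3620 = 1700 · e^(r·35)
e^(35r) = 3620/1700 = 2.12941
r = ln(2.12941) / 35 = 0.75585 / 35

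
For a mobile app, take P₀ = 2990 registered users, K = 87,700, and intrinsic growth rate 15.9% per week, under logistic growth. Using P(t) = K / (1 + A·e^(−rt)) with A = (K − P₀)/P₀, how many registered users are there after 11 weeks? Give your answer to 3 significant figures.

A = (87700 − 2990)/2990 = 28.3311
P(11) = 87700 / (1 + 28.3311·e^(−0.159·11)) = 87700 / (1 + 28.3311·0.173948)
= 87700 / 5.92813 ≈ 14793.86

≈ 14,800 registered users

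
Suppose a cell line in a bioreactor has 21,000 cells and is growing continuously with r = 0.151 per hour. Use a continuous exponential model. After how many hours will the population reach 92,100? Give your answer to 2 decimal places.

t ≈ 9.79 hours

92100 = 21000 · e^(0.151·t)
t = ln(92100/21000) / 0.151 = ln(4.38571) / 0.151 = 1.47835 / 0.151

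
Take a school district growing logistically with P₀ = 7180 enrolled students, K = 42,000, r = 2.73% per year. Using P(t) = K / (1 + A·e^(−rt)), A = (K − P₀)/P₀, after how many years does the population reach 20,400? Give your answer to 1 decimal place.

t ≈ 55.7 years

A = (42000 − 7180)/7180 = 4.84958
20400 = 42000/(1 + 4.84958·e^(−0.0273t)) → 1 + 4.84958·e^(−0.0273t) = 2.05882
e^(−0.0273t) = 0.218333 → t = ln(4.58016)/0.0273 = 1.52173/0.0273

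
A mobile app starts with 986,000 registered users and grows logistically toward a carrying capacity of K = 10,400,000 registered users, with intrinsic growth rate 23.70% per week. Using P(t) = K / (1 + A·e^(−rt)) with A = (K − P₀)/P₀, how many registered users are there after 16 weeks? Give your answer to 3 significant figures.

A = (10400000 − 986000)/986000 = 9.54767
P(16) = 10400000 / (1 + 9.54767·e^(−0.237·16)) = 10400000 / (1 + 9.54767·0.02255)
= 10400000 / 1.2153 ≈ 8557527.87

≈ 8,560,000 registered users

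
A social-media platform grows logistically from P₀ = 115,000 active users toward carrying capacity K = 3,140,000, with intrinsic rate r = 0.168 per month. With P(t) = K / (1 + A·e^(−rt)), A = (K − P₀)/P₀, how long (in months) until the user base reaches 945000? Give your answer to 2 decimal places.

t ≈ 14.45 months

A = (3140000 − 115000)/115000 = 26.30435
945000 = 3140000/(1 + 26.30435·e^(−0.168t)) → 1 + 26.30435·e^(−0.168t) = 3.32275
e^(−0.168t) = 0.088303 → t = ln(11.32465)/0.168 = 2.42698/0.168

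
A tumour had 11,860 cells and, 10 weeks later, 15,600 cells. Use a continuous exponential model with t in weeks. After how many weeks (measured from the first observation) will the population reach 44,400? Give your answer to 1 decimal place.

t ≈ 48.2 weeks

r = ln(15600/11860) / 10 ≈ 0.02741 per week
t = ln(44400/11860) / r = 1.32007 / 0.02741 ≈ 48.16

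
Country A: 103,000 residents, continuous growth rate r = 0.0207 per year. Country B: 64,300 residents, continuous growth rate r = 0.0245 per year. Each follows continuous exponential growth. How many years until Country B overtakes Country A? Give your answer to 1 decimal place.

t ≈ 124.0 years

103000·e^(0.0207t) = 64300·e^(0.0245t)
103000/64300 = e^((0.0245 − 0.0207)t) → ln(1.60187) = 0.0038·t
t = 0.47117 / 0.0038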